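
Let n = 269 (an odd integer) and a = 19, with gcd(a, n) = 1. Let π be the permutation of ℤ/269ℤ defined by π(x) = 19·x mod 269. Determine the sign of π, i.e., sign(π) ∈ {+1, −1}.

Orbit of 126 under x↦19x: [126, 242, 25, 206, 148, 122, 166]… (length divides ord_269(19)).
The orbit structure of x ↦ 19x mod 269: 2 orbits of sizes [268, 1].
269 − 2 = 267 transpositions; sign(π) = (−1)^267 = -1.
Via Zolotarev, sign(π_{19}) = (19|269) = -1.

-1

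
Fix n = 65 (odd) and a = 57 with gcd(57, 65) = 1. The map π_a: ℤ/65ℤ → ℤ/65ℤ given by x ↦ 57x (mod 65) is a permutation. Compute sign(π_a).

Orbit of 8 under x↦57x: [8, 1, 57, 64]… (length divides ord_65(57)).
Cycle type of π: 4×16 + 1; total 17 cycles.
Σ(ℓ_i−1) = 65−17 = 48; sign = (−1)^48 = +1.
The Jacobi symbol (57|65) = +1 (Zolotarev) agrees.

+1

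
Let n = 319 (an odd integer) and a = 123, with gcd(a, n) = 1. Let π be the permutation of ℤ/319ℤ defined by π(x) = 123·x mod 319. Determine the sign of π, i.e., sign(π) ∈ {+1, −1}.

-1

Start at x=23: 23 → 277 → 257 → 30 → 181 → 252 → 53 → … (one orbit).
Cycle lengths of π_123 on ℤ/319ℤ: [70, 70, 70, 70, 10, 7, 7, 7, 7, 1]; 10 cycles in total.
319 − 10 = 309 transpositions; sign(π) = (−1)^309 = -1.
Check: (123/319) = -1 by Zolotarev.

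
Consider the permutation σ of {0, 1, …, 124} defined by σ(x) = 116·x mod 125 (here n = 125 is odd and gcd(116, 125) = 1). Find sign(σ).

Trace 91: π^k(91) = [91, 56, 121, 36, 51, 41, 6] for k=0..6.
Cycle type of π: 25×4 + 5×4 + 1×5; total 13 cycles.
Σ(ℓ_i−1) = 125−13 = 112; sign = (−1)^112 = +1.

+1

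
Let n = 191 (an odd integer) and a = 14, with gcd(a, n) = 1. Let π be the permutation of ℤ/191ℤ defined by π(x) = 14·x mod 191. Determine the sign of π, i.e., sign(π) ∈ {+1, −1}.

-1

Start at x=122: 122 → 180 → 37 → 136 → 185 → 107 → 161 → … (one orbit).
Cycle type of π: 38×5 + 1; total 6 cycles.
With 6 cycles on 191 points, sign = (−1)^{191−6} = -1.
The Jacobi symbol (14|191) = -1 (Zolotarev) agrees.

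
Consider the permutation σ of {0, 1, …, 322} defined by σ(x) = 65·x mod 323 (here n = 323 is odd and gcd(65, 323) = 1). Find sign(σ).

+1

Start at x=273: 273 → 303 → 315 → 126 → 115 → 46 → 83 → … (one orbit).
π_65 has 11 disjoint cycles with lengths [48, 48, 48, 48, 48, 48, 16, 6, 6, 6, 1] on {0,…,322}.
Σ(ℓ_i−1) = 323−11 = 312; sign = (−1)^312 = +1.
(65|323)_J = +1 (Zolotarev's lemma cross-check).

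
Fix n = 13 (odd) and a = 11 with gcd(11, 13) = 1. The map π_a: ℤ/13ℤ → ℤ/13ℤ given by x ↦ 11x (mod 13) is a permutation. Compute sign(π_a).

Trace 2: π^k(2) = [2, 9, 8, 10, 6, 1, 11] for k=0..6.
Cycle type of π: 12 + 1; total 2 cycles.
n − c = 13 − 2 = 11; sign = (−1)^11 = -1.
Via Zolotarev, sign(π_{11}) = (11|13) = -1.

-1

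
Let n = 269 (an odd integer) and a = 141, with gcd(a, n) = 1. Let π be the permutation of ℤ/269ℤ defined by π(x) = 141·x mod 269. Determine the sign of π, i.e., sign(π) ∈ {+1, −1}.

-1

Start at x=185: 185 → 261 → 217 → 200 → 224 → 111 → 49 → … (one orbit).
Cycle type of π: 268 + 1; total 2 cycles.
n − c = 269 − 2 = 267; sign = (−1)^267 = -1.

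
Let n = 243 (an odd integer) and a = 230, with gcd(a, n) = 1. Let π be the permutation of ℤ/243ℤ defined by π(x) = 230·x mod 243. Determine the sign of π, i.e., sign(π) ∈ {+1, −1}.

Start at x=35: 35 → 31 → 83 → 136 → 176 → 142 → 98 → … (one orbit).
6 cycles of lengths [162, 54, 18, 6, 2, 1].
With 6 cycles on 243 points, sign = (−1)^{243−6} = -1.

-1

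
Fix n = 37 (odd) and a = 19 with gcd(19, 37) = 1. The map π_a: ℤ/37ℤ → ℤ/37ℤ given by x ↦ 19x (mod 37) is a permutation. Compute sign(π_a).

Orbit of 18 under x↦19x: [18, 9, 23, 30, 15, 26, 13]… (length divides ord_37(19)).
π_19 has 2 disjoint cycles with lengths [36, 1] on {0,…,36}.
Σ(ℓ_i−1) = 37−2 = 35; sign = (−1)^35 = -1.
Check: (19/37) = -1 by Zolotarev.

-1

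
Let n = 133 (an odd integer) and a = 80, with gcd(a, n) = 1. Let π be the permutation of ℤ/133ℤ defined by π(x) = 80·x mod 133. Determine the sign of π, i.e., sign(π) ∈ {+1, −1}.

-1

Orbit of 106 under x↦80x: [106, 101, 100, 20, 4, 54, 64]… (length divides ord_133(80)).
Cycle lengths of π_80 on ℤ/133ℤ: [18, 18, 18, 18, 18, 18, 9, 9, 6, 1]; 10 cycles in total.
133 − 10 = 123 transpositions; sign(π) = (−1)^123 = -1.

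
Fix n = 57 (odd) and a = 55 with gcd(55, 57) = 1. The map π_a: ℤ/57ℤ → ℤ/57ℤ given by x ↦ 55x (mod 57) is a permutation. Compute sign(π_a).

+1

Start at x=7: 7 → 43 → 28 → 1 → 55 → 4 → 49 → … (one orbit).
π_55 has 9 disjoint cycles with lengths [9, 9, 9, 9, 9, 9, 1, 1, 1] on {0,…,56}.
sign(π) = (−1)^{n − #cycles} = (−1)^{57−9} = (−1)^48 = +1.
The Jacobi symbol (55|57) = +1 (Zolotarev) agrees.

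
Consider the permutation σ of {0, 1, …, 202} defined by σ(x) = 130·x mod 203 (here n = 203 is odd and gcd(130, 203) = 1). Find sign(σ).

-1

Start at x=149: 149 → 85 → 88 → 72 → 22 → 18 → 107 → … (one orbit).
6 cycles of lengths [84, 84, 28, 3, 3, 1].
Σ(ℓ_i−1) = 203−6 = 197; sign = (−1)^197 = -1.
Via Zolotarev, sign(π_{130}) = (130|203) = -1.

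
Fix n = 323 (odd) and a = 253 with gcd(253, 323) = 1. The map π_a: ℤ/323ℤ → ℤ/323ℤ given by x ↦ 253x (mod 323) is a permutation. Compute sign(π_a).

Trace 254: π^k(254) = [254, 308, 81, 144, 256, 168, 191] for k=0..6.
π_253 has 9 disjoint cycles with lengths [72, 72, 72, 72, 9, 9, 8, 8, 1] on {0,…,322}.
sign(π) = (−1)^{n − #cycles} = (−1)^{323−9} = (−1)^314 = +1.
Via Zolotarev, sign(π_{253}) = (253|323) = +1.

+1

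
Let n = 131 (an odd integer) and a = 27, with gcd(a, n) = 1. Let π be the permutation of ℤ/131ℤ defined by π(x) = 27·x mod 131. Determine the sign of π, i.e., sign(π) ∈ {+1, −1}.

+1

Trace 46: π^k(46) = [46, 63, 129, 77, 114, 65, 52] for k=0..6.
Decompose π into cycles: lengths [65, 65, 1] (3 cycles, including the fixed point 0).
With 3 cycles on 131 points, sign = (−1)^{131−3} = +1.
The Jacobi symbol (27|131) = +1 (Zolotarev) agrees.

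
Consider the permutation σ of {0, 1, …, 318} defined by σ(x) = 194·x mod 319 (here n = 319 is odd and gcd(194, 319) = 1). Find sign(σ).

-1

Start at x=291: 291 → 310 → 168 → 54 → 268 → 314 → 306 → … (one orbit).
The orbit structure of x ↦ 194x mod 319: 10 orbits of sizes [70, 70, 70, 70, 10, 7, 7, 7, 7, 1].
10 cycles on 319: each ℓ→(−1)^(ℓ−1), product (−1)^309 = -1.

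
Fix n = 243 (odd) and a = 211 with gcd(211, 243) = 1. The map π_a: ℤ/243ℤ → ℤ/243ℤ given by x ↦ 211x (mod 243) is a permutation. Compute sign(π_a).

Trace 208: π^k(208) = [208, 148, 124, 163, 130, 214, 199] for k=0..6.
π_211 has 11 disjoint cycles with lengths [81, 81, 27, 27, 9, 9, 3, 3, 1, 1, 1] on {0,…,242}.
n − c = 243 − 11 = 232; sign = (−1)^232 = +1.
(211|243)_J = +1 (Zolotarev's lemma cross-check).

+1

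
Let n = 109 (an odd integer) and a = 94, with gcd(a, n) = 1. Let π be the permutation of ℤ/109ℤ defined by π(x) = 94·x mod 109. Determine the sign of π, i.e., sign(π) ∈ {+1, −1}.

Trace 89: π^k(89) = [89, 82, 78, 29, 1, 94, 7] for k=0..6.
3 cycles of lengths [54, 54, 1].
Σ(ℓ_i−1) = 109−3 = 106; sign = (−1)^106 = +1.
The Jacobi symbol (94|109) = +1 (Zolotarev) agrees.

+1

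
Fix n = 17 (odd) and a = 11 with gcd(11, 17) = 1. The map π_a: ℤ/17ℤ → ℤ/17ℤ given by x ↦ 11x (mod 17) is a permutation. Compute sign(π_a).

Start at x=9: 9 → 14 → 1 → 11 → 2 → 5 → 4 → … (one orbit).
π_11 has 2 disjoint cycles with lengths [16, 1] on {0,…,16}.
sign(π) = (−1)^{n − #cycles} = (−1)^{17−2} = (−1)^15 = -1.

-1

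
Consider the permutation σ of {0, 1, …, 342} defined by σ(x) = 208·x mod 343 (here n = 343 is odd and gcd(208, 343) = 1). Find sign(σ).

Orbit of 261 under x↦208x: [261, 94, 1, 208, 46, 307, 58]… (length divides ord_343(208)).
4 cycles of lengths [294, 42, 6, 1].
4 cycles on 343: each ℓ→(−1)^(ℓ−1), product (−1)^339 = -1.

-1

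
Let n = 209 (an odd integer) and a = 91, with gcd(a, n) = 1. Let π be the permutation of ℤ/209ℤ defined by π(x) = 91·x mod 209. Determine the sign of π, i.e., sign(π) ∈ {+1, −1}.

Trace 71: π^k(71) = [71, 191, 34, 168, 31, 104, 59] for k=0..6.
Cycle lengths of π_91 on ℤ/209ℤ: [90, 90, 18, 5, 5, 1]; 6 cycles in total.
209 − 6 = 203 transpositions; sign(π) = (−1)^203 = -1.
The Jacobi symbol (91|209) = -1 (Zolotarev) agrees.

-1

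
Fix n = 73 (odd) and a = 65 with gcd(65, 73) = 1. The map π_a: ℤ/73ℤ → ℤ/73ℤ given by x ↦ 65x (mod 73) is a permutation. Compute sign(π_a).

Orbit of 9 under x↦65x: [9, 1, 65, 64, 72, 8]… (length divides ord_73(65)).
π_65 has 13 disjoint cycles with lengths [6, 6, 6, 6, 6, 6, 6, 6, 6, 6, 6, 6, 1] on {0,…,72}.
sign(π) = (−1)^{n − #cycles} = (−1)^{73−13} = (−1)^60 = +1.
Via Zolotarev, sign(π_{65}) = (65|73) = +1.

+1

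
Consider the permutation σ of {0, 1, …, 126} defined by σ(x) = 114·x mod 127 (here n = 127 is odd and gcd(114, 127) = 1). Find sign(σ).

Trace 41: π^k(41) = [41, 102, 71, 93, 61, 96, 22] for k=0..6.
π_114 has 2 disjoint cycles with lengths [126, 1] on {0,…,126}.
With 2 cycles on 127 points, sign = (−1)^{127−2} = -1.
Zolotarev: (114|127) = -1, matching the cycle-count sign.

-1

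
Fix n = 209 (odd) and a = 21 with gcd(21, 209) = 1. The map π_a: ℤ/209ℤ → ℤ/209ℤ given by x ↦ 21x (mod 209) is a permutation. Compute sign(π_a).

Orbit of 188 under x↦21x: [188, 186, 144, 98, 177, 164, 100]… (length divides ord_209(21)).
Cycle type of π: 18×11 + 2×5 + 1; total 17 cycles.
17 cycles on 209: each ℓ→(−1)^(ℓ−1), product (−1)^192 = +1.
Check: (21/209) = +1 by Zolotarev.

+1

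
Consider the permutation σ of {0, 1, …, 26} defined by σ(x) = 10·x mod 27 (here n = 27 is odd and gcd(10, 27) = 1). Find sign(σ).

+1

Orbit of 10 under x↦10x: [10, 19, 1]… (length divides ord_27(10)).
Cycle type of π: 3×6 + 1×9; total 15 cycles.
With 15 cycles on 27 points, sign = (−1)^{27−15} = +1.
The Jacobi symbol (10|27) = +1 (Zolotarev) agrees.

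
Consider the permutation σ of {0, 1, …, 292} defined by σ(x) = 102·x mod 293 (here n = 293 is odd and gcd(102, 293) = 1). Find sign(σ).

+1

Start at x=199: 199 → 81 → 58 → 56 → 145 → 140 → 216 → … (one orbit).
π_102 has 3 disjoint cycles with lengths [146, 146, 1] on {0,…,292}.
Σ(ℓ_i−1) = 293−3 = 290; sign = (−1)^290 = +1.
Check: (102/293) = +1 by Zolotarev.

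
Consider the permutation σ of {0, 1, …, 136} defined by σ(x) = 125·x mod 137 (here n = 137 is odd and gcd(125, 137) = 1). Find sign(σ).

-1

Trace 94: π^k(94) = [94, 105, 110, 50, 85, 76, 47] for k=0..6.
π_125 has 2 disjoint cycles with lengths [136, 1] on {0,…,136}.
With 2 cycles on 137 points, sign = (−1)^{137−2} = -1.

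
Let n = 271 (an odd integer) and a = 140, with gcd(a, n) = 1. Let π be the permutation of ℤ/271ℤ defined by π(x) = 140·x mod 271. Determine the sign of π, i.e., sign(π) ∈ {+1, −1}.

+1

Trace 217: π^k(217) = [217, 28, 126, 25, 248, 32, 144] for k=0..6.
Cycle lengths of π_140 on ℤ/271ℤ: [27, 27, 27, 27, 27, 27, 27, 27, 27, 27, 1]; 11 cycles in total.
n − c = 271 − 11 = 260; sign = (−1)^260 = +1.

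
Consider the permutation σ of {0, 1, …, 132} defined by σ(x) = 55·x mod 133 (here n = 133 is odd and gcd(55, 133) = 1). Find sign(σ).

Trace 64: π^k(64) = [64, 62, 85, 20, 36, 118, 106] for k=0..6.
Cycle type of π: 18×6 + 9×2 + 2×3 + 1; total 12 cycles.
With 12 cycles on 133 points, sign = (−1)^{133−12} = -1.
(55|133)_J = -1 (Zolotarev's lemma cross-check).

-1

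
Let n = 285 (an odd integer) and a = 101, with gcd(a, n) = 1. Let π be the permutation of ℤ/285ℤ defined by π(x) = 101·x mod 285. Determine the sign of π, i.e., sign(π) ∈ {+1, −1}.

-1

Trace 131: π^k(131) = [131, 121, 251, 271, 11, 256, 206] for k=0..6.
Cycle type of π: 18×10 + 9×10 + 2×5 + 1×5; total 30 cycles.
sign(π) = (−1)^{n − #cycles} = (−1)^{285−30} = (−1)^255 = -1.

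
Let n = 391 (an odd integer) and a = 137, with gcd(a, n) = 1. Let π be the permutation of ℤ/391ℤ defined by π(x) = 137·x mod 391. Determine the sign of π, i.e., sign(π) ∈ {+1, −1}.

-1

Trace 1: π^k(1) = [1, 137] for k=0..1.
204 cycles of lengths [2, 2, 2, 2, 2, 2, 2, 2, 2, 2, 2, 2, 2, 2, 2, 2, 2, 2, 2, 2, 2, 2, 2, 2, 2, 2, 2, 2, 2, 2, 2, 2, 2, 2, 2, 2, 2, 2, 2, 2, 2, 2, 2, 2, 2, 2, 2, 2, 2, 2, 2, 2, 2, 2, 2, 2, 2, 2, 2, 2, 2, 2, 2, 2, 2, 2, 2, 2, 2, 2, 2, 2, 2, 2, 2, 2, 2, 2, 2, 2, 2, 2, 2, 2, 2, 2, 2, 2, 2, 2, 2, 2, 2, 2, 2, 2, 2, 2, 2, 2, 2, 2, 2, 2, 2, 2, 2, 2, 2, 2, 2, 2, 2, 2, 2, 2, 2, 2, 2, 2, 2, 2, 2, 2, 2, 2, 2, 2, 2, 2, 2, 2, 2, 2, 2, 2, 2, 2, 2, 2, 2, 2, 2, 2, 2, 2, 2, 2, 2, 2, 2, 2, 2, 2, 2, 2, 2, 2, 2, 2, 2, 2, 2, 2, 2, 2, 2, 2, 2, 2, 2, 2, 2, 2, 2, 2, 2, 2, 2, 2, 2, 2, 2, 2, 2, 2, 2, 1, 1, 1, 1, 1, 1, 1, 1, 1, 1, 1, 1, 1, 1, 1, 1, 1].
Σ(ℓ_i−1) = 391−204 = 187; sign = (−1)^187 = -1.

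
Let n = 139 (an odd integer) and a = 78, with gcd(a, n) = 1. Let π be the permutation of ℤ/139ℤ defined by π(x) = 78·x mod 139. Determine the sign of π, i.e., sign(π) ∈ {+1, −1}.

+1

Start at x=6: 6 → 51 → 86 → 36 → 28 → 99 → 77 → … (one orbit).
π_78 has 3 disjoint cycles with lengths [69, 69, 1] on {0,…,138}.
3 cycles on 139: each ℓ→(−1)^(ℓ−1), product (−1)^136 = +1.
Via Zolotarev, sign(π_{78}) = (78|139) = +1.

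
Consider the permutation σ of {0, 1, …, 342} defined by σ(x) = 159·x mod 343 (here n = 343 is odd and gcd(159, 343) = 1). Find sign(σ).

-1

Start at x=222: 222 → 312 → 216 → 44 → 136 → 15 → 327 → … (one orbit).
Cycle lengths of π_159 on ℤ/343ℤ: [294, 42, 6, 1]; 4 cycles in total.
4 cycles on 343: each ℓ→(−1)^(ℓ−1), product (−1)^339 = -1.
Zolotarev: (159|343) = -1, matching the cycle-count sign.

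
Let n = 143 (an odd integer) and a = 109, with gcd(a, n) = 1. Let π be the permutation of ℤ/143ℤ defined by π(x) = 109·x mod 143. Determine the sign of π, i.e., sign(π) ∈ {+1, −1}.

Orbit of 12 under x↦109x: [12, 21, 1, 109]… (length divides ord_143(109)).
Cycle type of π: 4×33 + 2×5 + 1; total 39 cycles.
With 39 cycles on 143 points, sign = (−1)^{143−39} = +1.
The Jacobi symbol (109|143) = +1 (Zolotarev) agrees.

+1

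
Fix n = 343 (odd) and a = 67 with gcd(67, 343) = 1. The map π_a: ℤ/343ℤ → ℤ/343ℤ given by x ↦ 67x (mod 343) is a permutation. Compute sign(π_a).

Trace 295: π^k(295) = [295, 214, 275, 246, 18, 177, 197] for k=0..6.
The orbit structure of x ↦ 67x mod 343: 31 orbits of sizes [21, 21, 21, 21, 21, 21, 21, 21, 21, 21, 21, 21, 21, 21, 3, 3, 3, 3, 3, 3, 3, 3, 3, 3, 3, 3, 3, 3, 3, 3, 1].
31 cycles on 343: each ℓ→(−1)^(ℓ−1), product (−1)^312 = +1.

+1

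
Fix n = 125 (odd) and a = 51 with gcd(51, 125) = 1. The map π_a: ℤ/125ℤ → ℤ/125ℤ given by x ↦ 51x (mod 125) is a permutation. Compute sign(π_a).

+1

Start at x=26: 26 → 76 → 1 → 51 → 101 → 26 (one orbit).
Decompose π into cycles: lengths [5, 5, 5, 5, 5, 5, 5, 5, 5, 5, 5, 5, 5, 5, 5, 5, 5, 5, 5, 5, 1, 1, 1, 1, 1, 1, 1, 1, 1, 1, 1, 1, 1, 1, 1, 1, 1, 1, 1, 1, 1, 1, 1, 1, 1] (45 cycles, including the fixed point 0).
sign(π) = (−1)^{n − #cycles} = (−1)^{125−45} = (−1)^80 = +1.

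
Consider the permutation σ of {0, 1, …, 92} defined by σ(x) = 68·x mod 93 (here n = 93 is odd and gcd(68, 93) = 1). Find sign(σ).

Orbit of 26 under x↦68x: [26, 1, 68, 67, 92, 25]… (length divides ord_93(68)).
π_68 has 17 disjoint cycles with lengths [6, 6, 6, 6, 6, 6, 6, 6, 6, 6, 6, 6, 6, 6, 6, 2, 1] on {0,…,92}.
With 17 cycles on 93 points, sign = (−1)^{93−17} = +1.
Zolotarev: (68|93) = +1, matching the cycle-count sign.

+1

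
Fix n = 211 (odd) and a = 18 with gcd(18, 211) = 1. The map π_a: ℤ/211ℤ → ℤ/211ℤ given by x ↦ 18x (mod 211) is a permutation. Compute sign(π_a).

-1

Orbit of 25 under x↦18x: [25, 28, 82, 210, 193, 98, 76]… (length divides ord_211(18)).
The orbit structure of x ↦ 18x mod 211: 4 orbits of sizes [70, 70, 70, 1].
With 4 cycles on 211 points, sign = (−1)^{211−4} = -1.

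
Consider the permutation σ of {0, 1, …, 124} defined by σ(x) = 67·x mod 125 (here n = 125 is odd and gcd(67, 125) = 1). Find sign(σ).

Trace 12: π^k(12) = [12, 54, 118, 31, 77, 34, 28] for k=0..6.
4 cycles of lengths [100, 20, 4, 1].
125 − 4 = 121 transpositions; sign(π) = (−1)^121 = -1.

-1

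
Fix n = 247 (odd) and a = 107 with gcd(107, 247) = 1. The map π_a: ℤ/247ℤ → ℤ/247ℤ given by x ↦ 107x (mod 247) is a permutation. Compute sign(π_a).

Orbit of 217 under x↦107x: [217, 1, 107, 87, 170, 159]… (length divides ord_247(107)).
π_107 has 44 disjoint cycles with lengths [6, 6, 6, 6, 6, 6, 6, 6, 6, 6, 6, 6, 6, 6, 6, 6, 6, 6, 6, 6, 6, 6, 6, 6, 6, 6, 6, 6, 6, 6, 6, 6, 6, 6, 6, 6, 6, 6, 6, 3, 3, 3, 3, 1] on {0,…,246}.
247 − 44 = 203 transpositions; sign(π) = (−1)^203 = -1.

-1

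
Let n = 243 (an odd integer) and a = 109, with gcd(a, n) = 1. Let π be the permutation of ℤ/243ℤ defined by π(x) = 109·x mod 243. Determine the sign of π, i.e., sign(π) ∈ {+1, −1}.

Start at x=82: 82 → 190 → 55 → 163 → 28 → 136 → 1 → … (one orbit).
Cycle type of π: 9×18 + 3×18 + 1×27; total 63 cycles.
Σ(ℓ_i−1) = 243−63 = 180; sign = (−1)^180 = +1.
Check: (109/243) = +1 by Zolotarev.

+1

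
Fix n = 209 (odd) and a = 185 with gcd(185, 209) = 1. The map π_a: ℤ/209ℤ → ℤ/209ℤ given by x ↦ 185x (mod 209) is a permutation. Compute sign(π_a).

-1

Trace 80: π^k(80) = [80, 170, 100, 108, 125, 135, 104] for k=0..6.
Cycle lengths of π_185 on ℤ/209ℤ: [90, 90, 18, 5, 5, 1]; 6 cycles in total.
Σ(ℓ_i−1) = 209−6 = 203; sign = (−1)^203 = -1.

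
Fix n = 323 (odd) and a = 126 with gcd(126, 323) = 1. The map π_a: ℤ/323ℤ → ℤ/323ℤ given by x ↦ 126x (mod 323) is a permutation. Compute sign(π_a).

+1

Start at x=134: 134 → 88 → 106 → 113 → 26 → 46 → 305 → … (one orbit).
π_126 has 11 disjoint cycles with lengths [48, 48, 48, 48, 48, 48, 16, 6, 6, 6, 1] on {0,…,322}.
With 11 cycles on 323 points, sign = (−1)^{323−11} = +1.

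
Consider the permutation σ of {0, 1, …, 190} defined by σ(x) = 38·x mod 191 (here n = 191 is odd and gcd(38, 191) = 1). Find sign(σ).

-1

Trace 159: π^k(159) = [159, 121, 14, 150, 161, 6, 37] for k=0..6.
6 cycles of lengths [38, 38, 38, 38, 38, 1].
6 cycles on 191: each ℓ→(−1)^(ℓ−1), product (−1)^185 = -1.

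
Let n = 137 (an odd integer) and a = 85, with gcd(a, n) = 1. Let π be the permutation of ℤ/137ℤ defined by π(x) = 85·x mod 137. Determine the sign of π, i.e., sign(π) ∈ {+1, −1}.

Trace 31: π^k(31) = [31, 32, 117, 81, 35, 98, 110] for k=0..6.
Cycle lengths of π_85 on ℤ/137ℤ: [136, 1]; 2 cycles in total.
137 − 2 = 135 transpositions; sign(π) = (−1)^135 = -1.
The Jacobi symbol (85|137) = -1 (Zolotarev) agrees.

-1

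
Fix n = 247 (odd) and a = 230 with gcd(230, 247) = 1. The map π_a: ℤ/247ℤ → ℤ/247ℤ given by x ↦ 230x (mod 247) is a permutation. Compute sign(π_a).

-1

Trace 230: π^k(230) = [230, 42, 27, 35, 146, 235, 204] for k=0..6.
Cycle type of π: 18×13 + 3×4 + 1; total 18 cycles.
18 cycles on 247: each ℓ→(−1)^(ℓ−1), product (−1)^229 = -1.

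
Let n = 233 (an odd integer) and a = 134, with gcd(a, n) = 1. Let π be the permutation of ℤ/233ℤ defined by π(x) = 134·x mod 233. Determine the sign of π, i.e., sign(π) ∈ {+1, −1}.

-1

Trace 101: π^k(101) = [101, 20, 117, 67, 124, 73, 229] for k=0..6.
π_134 has 2 disjoint cycles with lengths [232, 1] on {0,…,232}.
sign(π) = (−1)^{n − #cycles} = (−1)^{233−2} = (−1)^231 = -1.
Zolotarev: (134|233) = -1, matching the cycle-count sign.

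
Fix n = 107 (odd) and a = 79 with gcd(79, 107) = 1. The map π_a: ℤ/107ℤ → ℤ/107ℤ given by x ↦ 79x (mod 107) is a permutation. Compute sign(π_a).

Orbit of 61 under x↦79x: [61, 4, 102, 33, 39, 85, 81]… (length divides ord_107(79)).
Cycle lengths of π_79 on ℤ/107ℤ: [53, 53, 1]; 3 cycles in total.
sign(π) = (−1)^{n − #cycles} = (−1)^{107−3} = (−1)^104 = +1.
Zolotarev: (79|107) = +1, matching the cycle-count sign.

+1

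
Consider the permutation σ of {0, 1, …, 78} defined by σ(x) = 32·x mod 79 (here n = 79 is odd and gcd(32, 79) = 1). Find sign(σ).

+1

Start at x=25: 25 → 10 → 4 → 49 → 67 → 11 → 36 → … (one orbit).
3 cycles of lengths [39, 39, 1].
With 3 cycles on 79 points, sign = (−1)^{79−3} = +1.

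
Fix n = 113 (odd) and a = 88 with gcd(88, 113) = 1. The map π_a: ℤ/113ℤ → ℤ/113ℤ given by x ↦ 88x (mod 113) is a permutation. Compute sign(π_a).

+1

Start at x=22: 22 → 15 → 77 → 109 → 100 → 99 → 11 → … (one orbit).
The orbit structure of x ↦ 88x mod 113: 3 orbits of sizes [56, 56, 1].
n − c = 113 − 3 = 110; sign = (−1)^110 = +1.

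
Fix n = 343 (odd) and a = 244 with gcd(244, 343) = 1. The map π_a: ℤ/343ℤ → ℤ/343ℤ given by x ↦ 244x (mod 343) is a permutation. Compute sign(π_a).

Trace 197: π^k(197) = [197, 48, 50, 195, 246, 342, 99] for k=0..6.
Cycle lengths of π_244 on ℤ/343ℤ: [14, 14, 14, 14, 14, 14, 14, 14, 14, 14, 14, 14, 14, 14, 14, 14, 14, 14, 14, 14, 14, 2, 2, 2, 2, 2, 2, 2, 2, 2, 2, 2, 2, 2, 2, 2, 2, 2, 2, 2, 2, 2, 2, 2, 2, 1]; 46 cycles in total.
sign(π) = (−1)^{n − #cycles} = (−1)^{343−46} = (−1)^297 = -1.

-1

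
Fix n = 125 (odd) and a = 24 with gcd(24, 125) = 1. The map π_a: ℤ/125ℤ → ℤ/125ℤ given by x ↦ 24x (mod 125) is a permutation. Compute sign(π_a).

+1

Orbit of 1 under x↦24x: [1, 24, 76, 74, 26, 124, 101]… (length divides ord_125(24)).
Cycle lengths of π_24 on ℤ/125ℤ: [10, 10, 10, 10, 10, 10, 10, 10, 10, 10, 2, 2, 2, 2, 2, 2, 2, 2, 2, 2, 2, 2, 1]; 23 cycles in total.
n − c = 125 − 23 = 102; sign = (−1)^102 = +1.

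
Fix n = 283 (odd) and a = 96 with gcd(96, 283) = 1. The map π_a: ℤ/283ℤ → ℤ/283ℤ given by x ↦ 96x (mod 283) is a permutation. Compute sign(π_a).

+1

Orbit of 91 under x↦96x: [91, 246, 127, 23, 227, 1, 96]… (length divides ord_283(96)).
Cycle type of π: 141×2 + 1; total 3 cycles.
sign(π) = (−1)^{n − #cycles} = (−1)^{283−3} = (−1)^280 = +1.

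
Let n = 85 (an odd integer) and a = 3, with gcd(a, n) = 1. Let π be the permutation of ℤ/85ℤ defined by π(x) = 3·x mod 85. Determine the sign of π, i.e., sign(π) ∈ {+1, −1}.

Start at x=48: 48 → 59 → 7 → 21 → 63 → 19 → 57 → … (one orbit).
The orbit structure of x ↦ 3x mod 85: 7 orbits of sizes [16, 16, 16, 16, 16, 4, 1].
Σ(ℓ_i−1) = 85−7 = 78; sign = (−1)^78 = +1.
Check: (3/85) = +1 by Zolotarev.

+1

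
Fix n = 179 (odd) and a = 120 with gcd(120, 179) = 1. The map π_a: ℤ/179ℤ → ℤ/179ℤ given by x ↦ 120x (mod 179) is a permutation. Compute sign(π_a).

Start at x=26: 26 → 77 → 111 → 74 → 109 → 13 → 128 → … (one orbit).
π_120 has 2 disjoint cycles with lengths [178, 1] on {0,…,178}.
Σ(ℓ_i−1) = 179−2 = 177; sign = (−1)^177 = -1.
(120|179)_J = -1 (Zolotarev's lemma cross-check).

-1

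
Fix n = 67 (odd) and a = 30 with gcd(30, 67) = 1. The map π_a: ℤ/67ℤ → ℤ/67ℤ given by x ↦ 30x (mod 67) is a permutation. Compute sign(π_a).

Orbit of 37 under x↦30x: [37, 38, 1, 30, 29, 66]… (length divides ord_67(30)).
12 cycles of lengths [6, 6, 6, 6, 6, 6, 6, 6, 6, 6, 6, 1].
12 cycles on 67: each ℓ→(−1)^(ℓ−1), product (−1)^55 = -1.

-1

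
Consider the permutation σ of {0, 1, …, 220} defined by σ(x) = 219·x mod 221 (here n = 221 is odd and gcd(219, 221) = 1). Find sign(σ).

Orbit of 16 under x↦219x: [16, 189, 64, 93, 35, 151, 140]… (length divides ord_221(219)).
Decompose π into cycles: lengths [24, 24, 24, 24, 24, 24, 24, 24, 12, 8, 8, 1] (12 cycles, including the fixed point 0).
sign(π) = (−1)^{n − #cycles} = (−1)^{221−12} = (−1)^209 = -1.
Zolotarev: (219|221) = -1, matching the cycle-count sign.

-1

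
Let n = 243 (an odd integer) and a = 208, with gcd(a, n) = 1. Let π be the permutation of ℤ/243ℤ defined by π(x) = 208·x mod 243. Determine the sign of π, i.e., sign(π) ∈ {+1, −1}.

Start at x=46: 46 → 91 → 217 → 181 → 226 → 109 → 73 → … (one orbit).
27 cycles of lengths [27, 27, 27, 27, 27, 27, 9, 9, 9, 9, 9, 9, 3, 3, 3, 3, 3, 3, 1, 1, 1, 1, 1, 1, 1, 1, 1].
243 − 27 = 216 transpositions; sign(π) = (−1)^216 = +1.
The Jacobi symbol (208|243) = +1 (Zolotarev) agrees.

+1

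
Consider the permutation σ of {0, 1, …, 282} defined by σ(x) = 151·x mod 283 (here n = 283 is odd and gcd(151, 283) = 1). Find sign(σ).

Orbit of 51 under x↦151x: [51, 60, 4, 38, 78, 175, 106]… (length divides ord_283(151)).
Cycle lengths of π_151 on ℤ/283ℤ: [47, 47, 47, 47, 47, 47, 1]; 7 cycles in total.
Σ(ℓ_i−1) = 283−7 = 276; sign = (−1)^276 = +1.
Check: (151/283) = +1 by Zolotarev.

+1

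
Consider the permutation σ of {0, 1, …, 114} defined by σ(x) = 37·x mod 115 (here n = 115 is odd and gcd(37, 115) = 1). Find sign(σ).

+1

Trace 68: π^k(68) = [68, 101, 57, 39, 63, 31, 112] for k=0..6.
The orbit structure of x ↦ 37x mod 115: 5 orbits of sizes [44, 44, 22, 4, 1].
Σ(ℓ_i−1) = 115−5 = 110; sign = (−1)^110 = +1.
Via Zolotarev, sign(π_{37}) = (37|115) = +1.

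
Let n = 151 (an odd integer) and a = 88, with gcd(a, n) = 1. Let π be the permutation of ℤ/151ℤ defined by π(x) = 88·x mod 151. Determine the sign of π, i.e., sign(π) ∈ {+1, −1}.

+1

Trace 78: π^k(78) = [78, 69, 32, 98, 17, 137, 127] for k=0..6.
The orbit structure of x ↦ 88x mod 151: 3 orbits of sizes [75, 75, 1].
With 3 cycles on 151 points, sign = (−1)^{151−3} = +1.
Zolotarev: (88|151) = +1, matching the cycle-count sign.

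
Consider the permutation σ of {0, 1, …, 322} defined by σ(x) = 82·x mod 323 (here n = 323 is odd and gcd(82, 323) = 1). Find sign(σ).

Start at x=233: 233 → 49 → 142 → 16 → 20 → 25 → 112 → … (one orbit).
6 cycles of lengths [144, 144, 16, 9, 9, 1].
6 cycles on 323: each ℓ→(−1)^(ℓ−1), product (−1)^317 = -1.
Zolotarev: (82|323) = -1, matching the cycle-count sign.

-1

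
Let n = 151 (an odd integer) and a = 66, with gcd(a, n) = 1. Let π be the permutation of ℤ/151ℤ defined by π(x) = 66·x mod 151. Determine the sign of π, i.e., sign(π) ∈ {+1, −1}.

-1

Trace 76: π^k(76) = [76, 33, 64, 147, 38, 92, 32] for k=0..6.
Cycle type of π: 30×5 + 1; total 6 cycles.
6 cycles on 151: each ℓ→(−1)^(ℓ−1), product (−1)^145 = -1.
Via Zolotarev, sign(π_{66}) = (66|151) = -1.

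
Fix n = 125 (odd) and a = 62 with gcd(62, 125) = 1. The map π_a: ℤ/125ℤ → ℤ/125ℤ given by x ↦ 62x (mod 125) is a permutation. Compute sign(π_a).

Start at x=8: 8 → 121 → 2 → 124 → 63 → 31 → 47 → … (one orbit).
Decompose π into cycles: lengths [100, 20, 4, 1] (4 cycles, including the fixed point 0).
125 − 4 = 121 transpositions; sign(π) = (−1)^121 = -1.
Via Zolotarev, sign(π_{62}) = (62|125) = -1.

-1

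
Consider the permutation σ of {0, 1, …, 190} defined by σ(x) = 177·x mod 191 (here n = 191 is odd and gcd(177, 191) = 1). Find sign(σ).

+1

Trace 5: π^k(5) = [5, 121, 25, 32, 125, 160, 52] for k=0..6.
Decompose π into cycles: lengths [19, 19, 19, 19, 19, 19, 19, 19, 19, 19, 1] (11 cycles, including the fixed point 0).
n − c = 191 − 11 = 180; sign = (−1)^180 = +1.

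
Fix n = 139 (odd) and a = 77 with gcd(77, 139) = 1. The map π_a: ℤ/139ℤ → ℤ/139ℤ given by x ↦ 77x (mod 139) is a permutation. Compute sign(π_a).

+1

Orbit of 1 under x↦77x: [1, 77, 91, 57, 80, 44, 52]… (length divides ord_139(77)).
Cycle type of π: 23×6 + 1; total 7 cycles.
139 − 7 = 132 transpositions; sign(π) = (−1)^132 = +1.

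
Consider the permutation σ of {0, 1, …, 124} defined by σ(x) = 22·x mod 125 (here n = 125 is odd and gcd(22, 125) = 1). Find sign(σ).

-1

Start at x=112: 112 → 89 → 83 → 76 → 47 → 34 → 123 → … (one orbit).
Cycle type of π: 100 + 20 + 4 + 1; total 4 cycles.
4 cycles on 125: each ℓ→(−1)^(ℓ−1), product (−1)^121 = -1.
(22|125)_J = -1 (Zolotarev's lemma cross-check).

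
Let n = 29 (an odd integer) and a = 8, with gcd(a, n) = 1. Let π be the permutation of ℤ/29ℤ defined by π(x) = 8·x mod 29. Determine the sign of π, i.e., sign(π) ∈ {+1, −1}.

Trace 17: π^k(17) = [17, 20, 15, 4, 3, 24, 18] for k=0..6.
Cycle type of π: 28 + 1; total 2 cycles.
n − c = 29 − 2 = 27; sign = (−1)^27 = -1.

-1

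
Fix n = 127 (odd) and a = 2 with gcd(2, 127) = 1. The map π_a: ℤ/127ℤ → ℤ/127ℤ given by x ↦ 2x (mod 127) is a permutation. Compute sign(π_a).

+1

Orbit of 4 under x↦2x: [4, 8, 16, 32, 64, 1, 2]… (length divides ord_127(2)).
19 cycles of lengths [7, 7, 7, 7, 7, 7, 7, 7, 7, 7, 7, 7, 7, 7, 7, 7, 7, 7, 1].
Σ(ℓ_i−1) = 127−19 = 108; sign = (−1)^108 = +1.
The Jacobi symbol (2|127) = +1 (Zolotarev) agrees.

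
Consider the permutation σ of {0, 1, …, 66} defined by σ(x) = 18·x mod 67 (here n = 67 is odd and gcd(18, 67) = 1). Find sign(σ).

Orbit of 23 under x↦18x: [23, 12, 15, 2, 36, 45, 6]… (length divides ord_67(18)).
Cycle lengths of π_18 on ℤ/67ℤ: [66, 1]; 2 cycles in total.
sign(π) = (−1)^{n − #cycles} = (−1)^{67−2} = (−1)^65 = -1.
The Jacobi symbol (18|67) = -1 (Zolotarev) agrees.

-1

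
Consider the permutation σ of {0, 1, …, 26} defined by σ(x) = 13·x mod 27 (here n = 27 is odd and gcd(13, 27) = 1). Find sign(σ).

+1

Start at x=16: 16 → 19 → 4 → 25 → 1 → 13 → 7 → … (one orbit).
7 cycles of lengths [9, 9, 3, 3, 1, 1, 1].
Σ(ℓ_i−1) = 27−7 = 20; sign = (−1)^20 = +1.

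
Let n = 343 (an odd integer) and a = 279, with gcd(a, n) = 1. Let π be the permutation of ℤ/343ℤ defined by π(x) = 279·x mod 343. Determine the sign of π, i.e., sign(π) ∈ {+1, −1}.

Trace 22: π^k(22) = [22, 307, 246, 34, 225, 6, 302] for k=0..6.
π_279 has 10 disjoint cycles with lengths [98, 98, 98, 14, 14, 14, 2, 2, 2, 1] on {0,…,342}.
sign(π) = (−1)^{n − #cycles} = (−1)^{343−10} = (−1)^333 = -1.
The Jacobi symbol (279|343) = -1 (Zolotarev) agrees.

-1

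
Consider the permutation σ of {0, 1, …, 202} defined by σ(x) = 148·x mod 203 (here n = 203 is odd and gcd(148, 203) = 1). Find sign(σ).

Trace 99: π^k(99) = [99, 36, 50, 92, 15, 190, 106] for k=0..6.
Cycle type of π: 28×7 + 1×7; total 14 cycles.
203 − 14 = 189 transpositions; sign(π) = (−1)^189 = -1.

-1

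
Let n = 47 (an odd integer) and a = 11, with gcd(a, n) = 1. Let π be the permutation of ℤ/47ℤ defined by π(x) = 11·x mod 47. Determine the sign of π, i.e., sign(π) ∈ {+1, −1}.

Orbit of 19 under x↦11x: [19, 21, 43, 3, 33, 34, 45]… (length divides ord_47(11)).
Cycle lengths of π_11 on ℤ/47ℤ: [46, 1]; 2 cycles in total.
2 cycles on 47: each ℓ→(−1)^(ℓ−1), product (−1)^45 = -1.

-1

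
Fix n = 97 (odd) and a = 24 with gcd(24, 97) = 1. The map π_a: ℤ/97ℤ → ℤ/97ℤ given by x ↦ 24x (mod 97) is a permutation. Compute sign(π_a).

Start at x=1: 1 → 24 → 91 → 50 → 36 → 88 → 75 → … (one orbit).
Decompose π into cycles: lengths [24, 24, 24, 24, 1] (5 cycles, including the fixed point 0).
5 cycles on 97: each ℓ→(−1)^(ℓ−1), product (−1)^92 = +1.

+1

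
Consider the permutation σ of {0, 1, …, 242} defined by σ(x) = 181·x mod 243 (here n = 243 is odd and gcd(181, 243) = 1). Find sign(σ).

+1

Trace 154: π^k(154) = [154, 172, 28, 208, 226, 82, 19] for k=0..6.
27 cycles of lengths [27, 27, 27, 27, 27, 27, 9, 9, 9, 9, 9, 9, 3, 3, 3, 3, 3, 3, 1, 1, 1, 1, 1, 1, 1, 1, 1].
27 cycles on 243: each ℓ→(−1)^(ℓ−1), product (−1)^216 = +1.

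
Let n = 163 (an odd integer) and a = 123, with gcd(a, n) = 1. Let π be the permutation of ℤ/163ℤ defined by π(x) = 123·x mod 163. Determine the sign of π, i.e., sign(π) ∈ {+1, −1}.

Trace 140: π^k(140) = [140, 105, 38, 110, 1, 123, 133] for k=0..6.
Cycle lengths of π_123 on ℤ/163ℤ: [18, 18, 18, 18, 18, 18, 18, 18, 18, 1]; 10 cycles in total.
10 cycles on 163: each ℓ→(−1)^(ℓ−1), product (−1)^153 = -1.
(123|163)_J = -1 (Zolotarev's lemma cross-check).

-1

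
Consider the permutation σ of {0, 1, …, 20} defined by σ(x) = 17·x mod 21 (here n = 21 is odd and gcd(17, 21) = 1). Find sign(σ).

Trace 16: π^k(16) = [16, 20, 4, 5, 1, 17] for k=0..5.
Cycle type of π: 6×3 + 2 + 1; total 5 cycles.
5 cycles on 21: each ℓ→(−1)^(ℓ−1), product (−1)^16 = +1.
The Jacobi symbol (17|21) = +1 (Zolotarev) agrees.

+1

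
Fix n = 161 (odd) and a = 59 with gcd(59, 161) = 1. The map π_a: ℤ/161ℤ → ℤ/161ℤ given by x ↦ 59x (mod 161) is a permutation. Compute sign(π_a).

-1

Orbit of 142 under x↦59x: [142, 6, 32, 117, 141, 108, 93]… (length divides ord_161(59)).
π_59 has 6 disjoint cycles with lengths [66, 66, 11, 11, 6, 1] on {0,…,160}.
n − c = 161 − 6 = 155; sign = (−1)^155 = -1.
Zolotarev: (59|161) = -1, matching the cycle-count sign.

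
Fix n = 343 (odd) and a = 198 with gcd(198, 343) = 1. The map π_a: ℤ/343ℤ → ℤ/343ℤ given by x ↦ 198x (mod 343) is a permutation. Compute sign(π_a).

+1

Trace 316: π^k(316) = [316, 142, 333, 78, 9, 67, 232] for k=0..6.
Cycle type of π: 147×2 + 21×2 + 3×2 + 1; total 7 cycles.
Σ(ℓ_i−1) = 343−7 = 336; sign = (−1)^336 = +1.
The Jacobi symbol (198|343) = +1 (Zolotarev) agrees.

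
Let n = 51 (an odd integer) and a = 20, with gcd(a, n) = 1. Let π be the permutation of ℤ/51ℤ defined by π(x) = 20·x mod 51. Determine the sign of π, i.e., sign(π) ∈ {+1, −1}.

+1

Orbit of 14 under x↦20x: [14, 25, 41, 4, 29, 19, 23]… (length divides ord_51(20)).
Cycle lengths of π_20 on ℤ/51ℤ: [16, 16, 16, 2, 1]; 5 cycles in total.
n − c = 51 − 5 = 46; sign = (−1)^46 = +1.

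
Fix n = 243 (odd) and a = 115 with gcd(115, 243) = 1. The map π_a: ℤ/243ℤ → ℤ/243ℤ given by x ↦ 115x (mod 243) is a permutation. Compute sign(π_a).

+1

Start at x=229: 229 → 91 → 16 → 139 → 190 → 223 → 130 → … (one orbit).
Decompose π into cycles: lengths [81, 81, 27, 27, 9, 9, 3, 3, 1, 1, 1] (11 cycles, including the fixed point 0).
243 − 11 = 232 transpositions; sign(π) = (−1)^232 = +1.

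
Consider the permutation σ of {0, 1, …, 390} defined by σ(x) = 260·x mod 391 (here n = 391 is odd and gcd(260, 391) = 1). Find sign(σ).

Start at x=104: 104 → 61 → 220 → 114 → 315 → 181 → 140 → … (one orbit).
5 cycles of lengths [176, 176, 22, 16, 1].
sign(π) = (−1)^{n − #cycles} = (−1)^{391−5} = (−1)^386 = +1.

+1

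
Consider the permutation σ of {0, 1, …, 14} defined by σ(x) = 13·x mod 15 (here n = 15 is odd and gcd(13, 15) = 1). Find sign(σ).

Orbit of 1 under x↦13x: [1, 13, 4, 7]… (length divides ord_15(13)).
Decompose π into cycles: lengths [4, 4, 4, 1, 1, 1] (6 cycles, including the fixed point 0).
6 cycles on 15: each ℓ→(−1)^(ℓ−1), product (−1)^9 = -1.

-1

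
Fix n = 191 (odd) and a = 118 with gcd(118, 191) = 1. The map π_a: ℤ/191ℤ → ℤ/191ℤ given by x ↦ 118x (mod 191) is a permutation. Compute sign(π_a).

+1

Orbit of 16 under x↦118x: [16, 169, 78, 36, 46, 80, 81]… (length divides ord_191(118)).
Cycle lengths of π_118 on ℤ/191ℤ: [95, 95, 1]; 3 cycles in total.
sign(π) = (−1)^{n − #cycles} = (−1)^{191−3} = (−1)^188 = +1.
(118|191)_J = +1 (Zolotarev's lemma cross-check).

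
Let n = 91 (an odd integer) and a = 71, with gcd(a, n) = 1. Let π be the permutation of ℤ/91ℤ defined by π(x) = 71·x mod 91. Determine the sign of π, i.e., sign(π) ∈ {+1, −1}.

-1

Trace 22: π^k(22) = [22, 15, 64, 85, 29, 57, 43] for k=0..6.
Cycle lengths of π_71 on ℤ/91ℤ: [12, 12, 12, 12, 12, 12, 12, 1, 1, 1, 1, 1, 1, 1]; 14 cycles in total.
sign(π) = (−1)^{n − #cycles} = (−1)^{91−14} = (−1)^77 = -1.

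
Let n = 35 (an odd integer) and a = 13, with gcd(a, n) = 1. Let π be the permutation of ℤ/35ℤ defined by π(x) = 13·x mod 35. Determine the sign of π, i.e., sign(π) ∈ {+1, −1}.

Trace 1: π^k(1) = [1, 13, 29, 27] for k=0..3.
11 cycles of lengths [4, 4, 4, 4, 4, 4, 4, 2, 2, 2, 1].
With 11 cycles on 35 points, sign = (−1)^{35−11} = +1.
Zolotarev: (13|35) = +1, matching the cycle-count sign.

+1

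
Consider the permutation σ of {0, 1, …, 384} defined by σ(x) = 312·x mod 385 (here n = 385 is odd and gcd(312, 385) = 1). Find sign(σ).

Orbit of 113 under x↦312x: [113, 221, 37, 379, 53, 366, 232]… (length divides ord_385(312)).
18 cycles of lengths [60, 60, 60, 60, 20, 20, 15, 15, 15, 15, 12, 12, 5, 5, 4, 3, 3, 1].
18 cycles on 385: each ℓ→(−1)^(ℓ−1), product (−1)^367 = -1.
Zolotarev: (312|385) = -1, matching the cycle-count sign.

-1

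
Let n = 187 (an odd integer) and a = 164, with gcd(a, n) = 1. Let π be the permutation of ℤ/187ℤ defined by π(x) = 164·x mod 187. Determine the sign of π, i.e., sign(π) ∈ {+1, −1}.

+1

Trace 142: π^k(142) = [142, 100, 131, 166, 109, 111, 65] for k=0..6.
Cycle type of π: 16×11 + 2×5 + 1; total 17 cycles.
With 17 cycles on 187 points, sign = (−1)^{187−17} = +1.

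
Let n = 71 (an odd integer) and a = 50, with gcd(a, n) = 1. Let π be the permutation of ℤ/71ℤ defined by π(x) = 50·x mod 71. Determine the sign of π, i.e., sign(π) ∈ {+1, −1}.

+1

Start at x=4: 4 → 58 → 60 → 18 → 48 → 57 → 10 → … (one orbit).
π_50 has 3 disjoint cycles with lengths [35, 35, 1] on {0,…,70}.
71 − 3 = 68 transpositions; sign(π) = (−1)^68 = +1.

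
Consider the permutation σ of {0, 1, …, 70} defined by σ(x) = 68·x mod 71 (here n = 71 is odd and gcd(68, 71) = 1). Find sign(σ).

-1

Start at x=3: 3 → 62 → 27 → 61 → 30 → 52 → 57 → … (one orbit).
Decompose π into cycles: lengths [70, 1] (2 cycles, including the fixed point 0).
n − c = 71 − 2 = 69; sign = (−1)^69 = -1.
(68|71)_J = -1 (Zolotarev's lemma cross-check).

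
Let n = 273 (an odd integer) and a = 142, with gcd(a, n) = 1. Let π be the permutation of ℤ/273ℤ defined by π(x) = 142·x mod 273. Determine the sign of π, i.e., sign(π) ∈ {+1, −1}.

+1

Trace 1: π^k(1) = [1, 142, 235, 64, 79, 25] for k=0..5.
Cycle lengths of π_142 on ℤ/273ℤ: [6, 6, 6, 6, 6, 6, 6, 6, 6, 6, 6, 6, 6, 6, 6, 6, 6, 6, 6, 6, 6, 6, 6, 6, 6, 6, 6, 6, 6, 6, 6, 6, 6, 6, 6, 6, 3, 3, 3, 3, 3, 3, 2, 2, 2, 2, 2, 2, 2, 2, 2, 2, 2, 2, 2, 2, 2, 2, 2, 2, 1, 1, 1]; 63 cycles in total.
63 cycles on 273: each ℓ→(−1)^(ℓ−1), product (−1)^210 = +1.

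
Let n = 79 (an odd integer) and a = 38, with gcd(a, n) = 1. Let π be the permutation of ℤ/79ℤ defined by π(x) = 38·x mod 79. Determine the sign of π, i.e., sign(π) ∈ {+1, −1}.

Start at x=21: 21 → 8 → 67 → 18 → 52 → 1 → 38 → … (one orbit).
π_38 has 7 disjoint cycles with lengths [13, 13, 13, 13, 13, 13, 1] on {0,…,78}.
Σ(ℓ_i−1) = 79−7 = 72; sign = (−1)^72 = +1.
The Jacobi symbol (38|79) = +1 (Zolotarev) agrees.

+1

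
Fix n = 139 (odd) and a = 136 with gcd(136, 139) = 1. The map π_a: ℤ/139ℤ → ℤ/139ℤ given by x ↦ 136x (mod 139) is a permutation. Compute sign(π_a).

Orbit of 37 under x↦136x: [37, 28, 55, 113, 78, 44, 7]… (length divides ord_139(136)).
π_136 has 3 disjoint cycles with lengths [69, 69, 1] on {0,…,138}.
139 − 3 = 136 transpositions; sign(π) = (−1)^136 = +1.
(136|139)_J = +1 (Zolotarev's lemma cross-check).

+1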